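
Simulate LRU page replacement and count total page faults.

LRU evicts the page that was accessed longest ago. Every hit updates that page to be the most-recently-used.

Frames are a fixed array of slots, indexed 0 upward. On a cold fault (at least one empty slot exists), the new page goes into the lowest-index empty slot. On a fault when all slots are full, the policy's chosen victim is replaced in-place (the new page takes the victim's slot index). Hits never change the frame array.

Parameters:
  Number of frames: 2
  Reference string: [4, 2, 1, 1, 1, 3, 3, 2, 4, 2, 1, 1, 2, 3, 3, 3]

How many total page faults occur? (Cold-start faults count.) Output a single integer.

Answer: 8

Derivation:
Step 0: ref 4 → FAULT, frames=[4,-]
Step 1: ref 2 → FAULT, frames=[4,2]
Step 2: ref 1 → FAULT (evict 4), frames=[1,2]
Step 3: ref 1 → HIT, frames=[1,2]
Step 4: ref 1 → HIT, frames=[1,2]
Step 5: ref 3 → FAULT (evict 2), frames=[1,3]
Step 6: ref 3 → HIT, frames=[1,3]
Step 7: ref 2 → FAULT (evict 1), frames=[2,3]
Step 8: ref 4 → FAULT (evict 3), frames=[2,4]
Step 9: ref 2 → HIT, frames=[2,4]
Step 10: ref 1 → FAULT (evict 4), frames=[2,1]
Step 11: ref 1 → HIT, frames=[2,1]
Step 12: ref 2 → HIT, frames=[2,1]
Step 13: ref 3 → FAULT (evict 1), frames=[2,3]
Step 14: ref 3 → HIT, frames=[2,3]
Step 15: ref 3 → HIT, frames=[2,3]
Total faults: 8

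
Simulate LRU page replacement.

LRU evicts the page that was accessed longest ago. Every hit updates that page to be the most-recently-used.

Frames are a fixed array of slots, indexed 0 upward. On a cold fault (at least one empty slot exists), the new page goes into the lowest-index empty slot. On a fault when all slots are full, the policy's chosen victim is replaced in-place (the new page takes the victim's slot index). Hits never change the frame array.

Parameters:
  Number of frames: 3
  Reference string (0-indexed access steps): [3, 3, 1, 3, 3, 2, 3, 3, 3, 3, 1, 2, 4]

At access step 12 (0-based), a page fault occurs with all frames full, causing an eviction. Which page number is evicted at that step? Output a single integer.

Answer: 3

Derivation:
Step 0: ref 3 -> FAULT, frames=[3,-,-]
Step 1: ref 3 -> HIT, frames=[3,-,-]
Step 2: ref 1 -> FAULT, frames=[3,1,-]
Step 3: ref 3 -> HIT, frames=[3,1,-]
Step 4: ref 3 -> HIT, frames=[3,1,-]
Step 5: ref 2 -> FAULT, frames=[3,1,2]
Step 6: ref 3 -> HIT, frames=[3,1,2]
Step 7: ref 3 -> HIT, frames=[3,1,2]
Step 8: ref 3 -> HIT, frames=[3,1,2]
Step 9: ref 3 -> HIT, frames=[3,1,2]
Step 10: ref 1 -> HIT, frames=[3,1,2]
Step 11: ref 2 -> HIT, frames=[3,1,2]
Step 12: ref 4 -> FAULT, evict 3, frames=[4,1,2]
At step 12: evicted page 3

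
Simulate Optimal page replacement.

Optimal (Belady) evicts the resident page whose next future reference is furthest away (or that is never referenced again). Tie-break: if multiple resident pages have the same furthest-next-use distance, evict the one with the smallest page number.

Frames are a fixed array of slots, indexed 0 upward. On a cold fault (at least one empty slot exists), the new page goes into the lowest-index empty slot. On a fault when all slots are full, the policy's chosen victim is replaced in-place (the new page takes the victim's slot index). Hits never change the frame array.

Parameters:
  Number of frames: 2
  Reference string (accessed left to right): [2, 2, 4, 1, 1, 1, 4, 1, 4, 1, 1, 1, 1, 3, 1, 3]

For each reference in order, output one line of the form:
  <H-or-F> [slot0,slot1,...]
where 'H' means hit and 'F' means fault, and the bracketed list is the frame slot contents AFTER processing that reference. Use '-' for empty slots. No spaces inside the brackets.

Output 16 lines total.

F [2,-]
H [2,-]
F [2,4]
F [1,4]
H [1,4]
H [1,4]
H [1,4]
H [1,4]
H [1,4]
H [1,4]
H [1,4]
H [1,4]
H [1,4]
F [1,3]
H [1,3]
H [1,3]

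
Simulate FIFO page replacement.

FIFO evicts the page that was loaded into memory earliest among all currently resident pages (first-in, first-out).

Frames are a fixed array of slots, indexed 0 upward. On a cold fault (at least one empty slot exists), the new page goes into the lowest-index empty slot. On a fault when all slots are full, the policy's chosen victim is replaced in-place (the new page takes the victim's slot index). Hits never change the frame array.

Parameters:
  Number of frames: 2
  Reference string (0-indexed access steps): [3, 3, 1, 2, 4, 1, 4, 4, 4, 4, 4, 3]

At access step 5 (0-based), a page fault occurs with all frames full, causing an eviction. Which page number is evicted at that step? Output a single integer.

Step 0: ref 3 -> FAULT, frames=[3,-]
Step 1: ref 3 -> HIT, frames=[3,-]
Step 2: ref 1 -> FAULT, frames=[3,1]
Step 3: ref 2 -> FAULT, evict 3, frames=[2,1]
Step 4: ref 4 -> FAULT, evict 1, frames=[2,4]
Step 5: ref 1 -> FAULT, evict 2, frames=[1,4]
At step 5: evicted page 2

Answer: 2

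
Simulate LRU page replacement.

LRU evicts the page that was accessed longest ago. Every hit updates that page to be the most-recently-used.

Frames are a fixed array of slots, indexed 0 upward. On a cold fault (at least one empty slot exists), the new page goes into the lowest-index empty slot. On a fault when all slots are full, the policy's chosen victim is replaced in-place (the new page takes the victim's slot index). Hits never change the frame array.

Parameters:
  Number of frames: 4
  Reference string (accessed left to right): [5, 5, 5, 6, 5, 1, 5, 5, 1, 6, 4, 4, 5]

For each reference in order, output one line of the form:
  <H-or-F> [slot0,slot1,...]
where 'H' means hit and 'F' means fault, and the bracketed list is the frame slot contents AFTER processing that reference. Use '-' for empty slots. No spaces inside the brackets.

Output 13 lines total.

F [5,-,-,-]
H [5,-,-,-]
H [5,-,-,-]
F [5,6,-,-]
H [5,6,-,-]
F [5,6,1,-]
H [5,6,1,-]
H [5,6,1,-]
H [5,6,1,-]
H [5,6,1,-]
F [5,6,1,4]
H [5,6,1,4]
H [5,6,1,4]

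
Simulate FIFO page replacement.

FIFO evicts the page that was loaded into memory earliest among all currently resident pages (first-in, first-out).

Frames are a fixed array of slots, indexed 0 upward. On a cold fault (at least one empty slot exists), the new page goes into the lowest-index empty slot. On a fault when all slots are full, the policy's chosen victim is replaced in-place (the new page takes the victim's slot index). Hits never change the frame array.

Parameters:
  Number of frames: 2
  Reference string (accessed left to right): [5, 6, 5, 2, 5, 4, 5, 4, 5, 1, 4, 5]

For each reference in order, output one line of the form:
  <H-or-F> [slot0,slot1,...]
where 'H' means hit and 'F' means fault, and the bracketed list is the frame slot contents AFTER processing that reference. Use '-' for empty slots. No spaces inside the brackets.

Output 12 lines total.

F [5,-]
F [5,6]
H [5,6]
F [2,6]
F [2,5]
F [4,5]
H [4,5]
H [4,5]
H [4,5]
F [4,1]
H [4,1]
F [5,1]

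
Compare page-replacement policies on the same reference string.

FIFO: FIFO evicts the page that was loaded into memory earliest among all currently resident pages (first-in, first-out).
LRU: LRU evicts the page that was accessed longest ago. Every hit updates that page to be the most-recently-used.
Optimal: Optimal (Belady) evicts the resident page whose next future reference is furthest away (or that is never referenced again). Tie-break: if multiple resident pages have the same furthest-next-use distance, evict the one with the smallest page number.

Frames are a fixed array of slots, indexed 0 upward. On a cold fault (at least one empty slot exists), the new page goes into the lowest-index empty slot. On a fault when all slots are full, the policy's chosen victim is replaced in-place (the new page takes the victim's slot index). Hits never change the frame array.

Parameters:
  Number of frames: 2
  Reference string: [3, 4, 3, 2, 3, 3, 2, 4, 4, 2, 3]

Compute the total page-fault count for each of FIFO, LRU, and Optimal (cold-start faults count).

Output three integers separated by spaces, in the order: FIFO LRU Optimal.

--- FIFO ---
  step 0: ref 3 -> FAULT, frames=[3,-] (faults so far: 1)
  step 1: ref 4 -> FAULT, frames=[3,4] (faults so far: 2)
  step 2: ref 3 -> HIT, frames=[3,4] (faults so far: 2)
  step 3: ref 2 -> FAULT, evict 3, frames=[2,4] (faults so far: 3)
  step 4: ref 3 -> FAULT, evict 4, frames=[2,3] (faults so far: 4)
  step 5: ref 3 -> HIT, frames=[2,3] (faults so far: 4)
  step 6: ref 2 -> HIT, frames=[2,3] (faults so far: 4)
  step 7: ref 4 -> FAULT, evict 2, frames=[4,3] (faults so far: 5)
  step 8: ref 4 -> HIT, frames=[4,3] (faults so far: 5)
  step 9: ref 2 -> FAULT, evict 3, frames=[4,2] (faults so far: 6)
  step 10: ref 3 -> FAULT, evict 4, frames=[3,2] (faults so far: 7)
  FIFO total faults: 7
--- LRU ---
  step 0: ref 3 -> FAULT, frames=[3,-] (faults so far: 1)
  step 1: ref 4 -> FAULT, frames=[3,4] (faults so far: 2)
  step 2: ref 3 -> HIT, frames=[3,4] (faults so far: 2)
  step 3: ref 2 -> FAULT, evict 4, frames=[3,2] (faults so far: 3)
  step 4: ref 3 -> HIT, frames=[3,2] (faults so far: 3)
  step 5: ref 3 -> HIT, frames=[3,2] (faults so far: 3)
  step 6: ref 2 -> HIT, frames=[3,2] (faults so far: 3)
  step 7: ref 4 -> FAULT, evict 3, frames=[4,2] (faults so far: 4)
  step 8: ref 4 -> HIT, frames=[4,2] (faults so far: 4)
  step 9: ref 2 -> HIT, frames=[4,2] (faults so far: 4)
  step 10: ref 3 -> FAULT, evict 4, frames=[3,2] (faults so far: 5)
  LRU total faults: 5
--- Optimal ---
  step 0: ref 3 -> FAULT, frames=[3,-] (faults so far: 1)
  step 1: ref 4 -> FAULT, frames=[3,4] (faults so far: 2)
  step 2: ref 3 -> HIT, frames=[3,4] (faults so far: 2)
  step 3: ref 2 -> FAULT, evict 4, frames=[3,2] (faults so far: 3)
  step 4: ref 3 -> HIT, frames=[3,2] (faults so far: 3)
  step 5: ref 3 -> HIT, frames=[3,2] (faults so far: 3)
  step 6: ref 2 -> HIT, frames=[3,2] (faults so far: 3)
  step 7: ref 4 -> FAULT, evict 3, frames=[4,2] (faults so far: 4)
  step 8: ref 4 -> HIT, frames=[4,2] (faults so far: 4)
  step 9: ref 2 -> HIT, frames=[4,2] (faults so far: 4)
  step 10: ref 3 -> FAULT, evict 2, frames=[4,3] (faults so far: 5)
  Optimal total faults: 5

Answer: 7 5 5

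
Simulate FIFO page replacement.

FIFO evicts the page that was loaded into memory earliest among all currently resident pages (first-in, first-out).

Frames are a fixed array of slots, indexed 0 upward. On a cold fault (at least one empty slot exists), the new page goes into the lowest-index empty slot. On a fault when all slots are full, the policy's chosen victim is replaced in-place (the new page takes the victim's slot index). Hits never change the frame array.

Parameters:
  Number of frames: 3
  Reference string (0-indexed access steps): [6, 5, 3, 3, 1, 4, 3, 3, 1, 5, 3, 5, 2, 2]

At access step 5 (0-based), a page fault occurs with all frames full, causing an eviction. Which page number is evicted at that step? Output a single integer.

Answer: 5

Derivation:
Step 0: ref 6 -> FAULT, frames=[6,-,-]
Step 1: ref 5 -> FAULT, frames=[6,5,-]
Step 2: ref 3 -> FAULT, frames=[6,5,3]
Step 3: ref 3 -> HIT, frames=[6,5,3]
Step 4: ref 1 -> FAULT, evict 6, frames=[1,5,3]
Step 5: ref 4 -> FAULT, evict 5, frames=[1,4,3]
At step 5: evicted page 5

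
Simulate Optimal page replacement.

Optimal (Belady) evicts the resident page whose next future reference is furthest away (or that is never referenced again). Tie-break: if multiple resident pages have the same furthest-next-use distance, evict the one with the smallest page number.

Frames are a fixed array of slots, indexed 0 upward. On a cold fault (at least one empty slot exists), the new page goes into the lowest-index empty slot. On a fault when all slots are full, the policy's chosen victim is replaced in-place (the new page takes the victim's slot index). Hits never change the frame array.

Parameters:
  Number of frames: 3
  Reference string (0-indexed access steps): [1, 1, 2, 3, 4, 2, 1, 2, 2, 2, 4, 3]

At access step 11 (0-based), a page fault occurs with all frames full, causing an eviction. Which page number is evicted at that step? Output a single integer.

Answer: 1

Derivation:
Step 0: ref 1 -> FAULT, frames=[1,-,-]
Step 1: ref 1 -> HIT, frames=[1,-,-]
Step 2: ref 2 -> FAULT, frames=[1,2,-]
Step 3: ref 3 -> FAULT, frames=[1,2,3]
Step 4: ref 4 -> FAULT, evict 3, frames=[1,2,4]
Step 5: ref 2 -> HIT, frames=[1,2,4]
Step 6: ref 1 -> HIT, frames=[1,2,4]
Step 7: ref 2 -> HIT, frames=[1,2,4]
Step 8: ref 2 -> HIT, frames=[1,2,4]
Step 9: ref 2 -> HIT, frames=[1,2,4]
Step 10: ref 4 -> HIT, frames=[1,2,4]
Step 11: ref 3 -> FAULT, evict 1, frames=[3,2,4]
At step 11: evicted page 1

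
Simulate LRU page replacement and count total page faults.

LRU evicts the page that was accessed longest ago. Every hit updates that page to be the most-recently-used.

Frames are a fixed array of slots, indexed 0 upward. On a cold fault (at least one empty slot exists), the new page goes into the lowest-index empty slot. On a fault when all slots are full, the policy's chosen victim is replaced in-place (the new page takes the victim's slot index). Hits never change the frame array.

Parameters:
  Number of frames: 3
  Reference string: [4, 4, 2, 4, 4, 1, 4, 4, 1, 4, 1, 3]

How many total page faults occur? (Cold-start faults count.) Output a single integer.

Answer: 4

Derivation:
Step 0: ref 4 → FAULT, frames=[4,-,-]
Step 1: ref 4 → HIT, frames=[4,-,-]
Step 2: ref 2 → FAULT, frames=[4,2,-]
Step 3: ref 4 → HIT, frames=[4,2,-]
Step 4: ref 4 → HIT, frames=[4,2,-]
Step 5: ref 1 → FAULT, frames=[4,2,1]
Step 6: ref 4 → HIT, frames=[4,2,1]
Step 7: ref 4 → HIT, frames=[4,2,1]
Step 8: ref 1 → HIT, frames=[4,2,1]
Step 9: ref 4 → HIT, frames=[4,2,1]
Step 10: ref 1 → HIT, frames=[4,2,1]
Step 11: ref 3 → FAULT (evict 2), frames=[4,3,1]
Total faults: 4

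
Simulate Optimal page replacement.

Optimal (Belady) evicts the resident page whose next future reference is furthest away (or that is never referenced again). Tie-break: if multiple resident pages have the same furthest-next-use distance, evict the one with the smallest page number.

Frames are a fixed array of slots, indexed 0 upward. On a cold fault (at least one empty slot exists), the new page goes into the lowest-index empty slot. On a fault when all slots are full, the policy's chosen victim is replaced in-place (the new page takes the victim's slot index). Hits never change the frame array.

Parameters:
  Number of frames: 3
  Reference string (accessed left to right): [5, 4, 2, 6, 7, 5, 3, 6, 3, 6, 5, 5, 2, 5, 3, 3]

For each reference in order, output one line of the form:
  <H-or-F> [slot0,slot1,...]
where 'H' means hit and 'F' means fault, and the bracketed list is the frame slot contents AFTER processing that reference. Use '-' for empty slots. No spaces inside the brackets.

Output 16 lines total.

F [5,-,-]
F [5,4,-]
F [5,4,2]
F [5,6,2]
F [5,6,7]
H [5,6,7]
F [5,6,3]
H [5,6,3]
H [5,6,3]
H [5,6,3]
H [5,6,3]
H [5,6,3]
F [5,2,3]
H [5,2,3]
H [5,2,3]
H [5,2,3]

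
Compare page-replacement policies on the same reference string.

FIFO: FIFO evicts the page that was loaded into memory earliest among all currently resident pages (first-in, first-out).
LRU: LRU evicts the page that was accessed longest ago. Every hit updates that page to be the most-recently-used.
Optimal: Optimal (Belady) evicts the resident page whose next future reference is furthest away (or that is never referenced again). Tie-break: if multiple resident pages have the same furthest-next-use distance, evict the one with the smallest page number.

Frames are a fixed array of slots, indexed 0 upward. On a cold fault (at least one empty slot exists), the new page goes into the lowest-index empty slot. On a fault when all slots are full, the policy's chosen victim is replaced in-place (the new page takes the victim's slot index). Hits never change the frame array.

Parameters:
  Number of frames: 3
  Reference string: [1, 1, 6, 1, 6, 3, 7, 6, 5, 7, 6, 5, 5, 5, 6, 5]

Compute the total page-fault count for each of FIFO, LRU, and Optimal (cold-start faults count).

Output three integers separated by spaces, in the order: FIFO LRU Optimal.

--- FIFO ---
  step 0: ref 1 -> FAULT, frames=[1,-,-] (faults so far: 1)
  step 1: ref 1 -> HIT, frames=[1,-,-] (faults so far: 1)
  step 2: ref 6 -> FAULT, frames=[1,6,-] (faults so far: 2)
  step 3: ref 1 -> HIT, frames=[1,6,-] (faults so far: 2)
  step 4: ref 6 -> HIT, frames=[1,6,-] (faults so far: 2)
  step 5: ref 3 -> FAULT, frames=[1,6,3] (faults so far: 3)
  step 6: ref 7 -> FAULT, evict 1, frames=[7,6,3] (faults so far: 4)
  step 7: ref 6 -> HIT, frames=[7,6,3] (faults so far: 4)
  step 8: ref 5 -> FAULT, evict 6, frames=[7,5,3] (faults so far: 5)
  step 9: ref 7 -> HIT, frames=[7,5,3] (faults so far: 5)
  step 10: ref 6 -> FAULT, evict 3, frames=[7,5,6] (faults so far: 6)
  step 11: ref 5 -> HIT, frames=[7,5,6] (faults so far: 6)
  step 12: ref 5 -> HIT, frames=[7,5,6] (faults so far: 6)
  step 13: ref 5 -> HIT, frames=[7,5,6] (faults so far: 6)
  step 14: ref 6 -> HIT, frames=[7,5,6] (faults so far: 6)
  step 15: ref 5 -> HIT, frames=[7,5,6] (faults so far: 6)
  FIFO total faults: 6
--- LRU ---
  step 0: ref 1 -> FAULT, frames=[1,-,-] (faults so far: 1)
  step 1: ref 1 -> HIT, frames=[1,-,-] (faults so far: 1)
  step 2: ref 6 -> FAULT, frames=[1,6,-] (faults so far: 2)
  step 3: ref 1 -> HIT, frames=[1,6,-] (faults so far: 2)
  step 4: ref 6 -> HIT, frames=[1,6,-] (faults so far: 2)
  step 5: ref 3 -> FAULT, frames=[1,6,3] (faults so far: 3)
  step 6: ref 7 -> FAULT, evict 1, frames=[7,6,3] (faults so far: 4)
  step 7: ref 6 -> HIT, frames=[7,6,3] (faults so far: 4)
  step 8: ref 5 -> FAULT, evict 3, frames=[7,6,5] (faults so far: 5)
  step 9: ref 7 -> HIT, frames=[7,6,5] (faults so far: 5)
  step 10: ref 6 -> HIT, frames=[7,6,5] (faults so far: 5)
  step 11: ref 5 -> HIT, frames=[7,6,5] (faults so far: 5)
  step 12: ref 5 -> HIT, frames=[7,6,5] (faults so far: 5)
  step 13: ref 5 -> HIT, frames=[7,6,5] (faults so far: 5)
  step 14: ref 6 -> HIT, frames=[7,6,5] (faults so far: 5)
  step 15: ref 5 -> HIT, frames=[7,6,5] (faults so far: 5)
  LRU total faults: 5
--- Optimal ---
  step 0: ref 1 -> FAULT, frames=[1,-,-] (faults so far: 1)
  step 1: ref 1 -> HIT, frames=[1,-,-] (faults so far: 1)
  step 2: ref 6 -> FAULT, frames=[1,6,-] (faults so far: 2)
  step 3: ref 1 -> HIT, frames=[1,6,-] (faults so far: 2)
  step 4: ref 6 -> HIT, frames=[1,6,-] (faults so far: 2)
  step 5: ref 3 -> FAULT, frames=[1,6,3] (faults so far: 3)
  step 6: ref 7 -> FAULT, evict 1, frames=[7,6,3] (faults so far: 4)
  step 7: ref 6 -> HIT, frames=[7,6,3] (faults so far: 4)
  step 8: ref 5 -> FAULT, evict 3, frames=[7,6,5] (faults so far: 5)
  step 9: ref 7 -> HIT, frames=[7,6,5] (faults so far: 5)
  step 10: ref 6 -> HIT, frames=[7,6,5] (faults so far: 5)
  step 11: ref 5 -> HIT, frames=[7,6,5] (faults so far: 5)
  step 12: ref 5 -> HIT, frames=[7,6,5] (faults so far: 5)
  step 13: ref 5 -> HIT, frames=[7,6,5] (faults so far: 5)
  step 14: ref 6 -> HIT, frames=[7,6,5] (faults so far: 5)
  step 15: ref 5 -> HIT, frames=[7,6,5] (faults so far: 5)
  Optimal total faults: 5

Answer: 6 5 5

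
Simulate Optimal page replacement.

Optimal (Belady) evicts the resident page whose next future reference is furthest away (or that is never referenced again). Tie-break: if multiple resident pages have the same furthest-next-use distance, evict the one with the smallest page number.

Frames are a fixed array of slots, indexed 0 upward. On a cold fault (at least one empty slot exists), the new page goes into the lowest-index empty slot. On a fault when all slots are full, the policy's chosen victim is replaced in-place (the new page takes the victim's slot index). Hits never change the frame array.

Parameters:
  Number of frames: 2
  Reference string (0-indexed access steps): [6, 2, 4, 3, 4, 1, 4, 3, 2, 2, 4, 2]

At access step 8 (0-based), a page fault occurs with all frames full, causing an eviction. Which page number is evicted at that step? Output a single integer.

Step 0: ref 6 -> FAULT, frames=[6,-]
Step 1: ref 2 -> FAULT, frames=[6,2]
Step 2: ref 4 -> FAULT, evict 6, frames=[4,2]
Step 3: ref 3 -> FAULT, evict 2, frames=[4,3]
Step 4: ref 4 -> HIT, frames=[4,3]
Step 5: ref 1 -> FAULT, evict 3, frames=[4,1]
Step 6: ref 4 -> HIT, frames=[4,1]
Step 7: ref 3 -> FAULT, evict 1, frames=[4,3]
Step 8: ref 2 -> FAULT, evict 3, frames=[4,2]
At step 8: evicted page 3

Answer: 3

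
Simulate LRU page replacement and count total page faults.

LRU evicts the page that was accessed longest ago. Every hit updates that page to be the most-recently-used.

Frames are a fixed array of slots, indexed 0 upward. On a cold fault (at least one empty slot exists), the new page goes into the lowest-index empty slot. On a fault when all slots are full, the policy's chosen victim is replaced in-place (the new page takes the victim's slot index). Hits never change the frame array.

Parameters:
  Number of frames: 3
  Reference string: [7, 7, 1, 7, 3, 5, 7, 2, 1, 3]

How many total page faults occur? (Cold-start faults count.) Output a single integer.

Step 0: ref 7 → FAULT, frames=[7,-,-]
Step 1: ref 7 → HIT, frames=[7,-,-]
Step 2: ref 1 → FAULT, frames=[7,1,-]
Step 3: ref 7 → HIT, frames=[7,1,-]
Step 4: ref 3 → FAULT, frames=[7,1,3]
Step 5: ref 5 → FAULT (evict 1), frames=[7,5,3]
Step 6: ref 7 → HIT, frames=[7,5,3]
Step 7: ref 2 → FAULT (evict 3), frames=[7,5,2]
Step 8: ref 1 → FAULT (evict 5), frames=[7,1,2]
Step 9: ref 3 → FAULT (evict 7), frames=[3,1,2]
Total faults: 7

Answer: 7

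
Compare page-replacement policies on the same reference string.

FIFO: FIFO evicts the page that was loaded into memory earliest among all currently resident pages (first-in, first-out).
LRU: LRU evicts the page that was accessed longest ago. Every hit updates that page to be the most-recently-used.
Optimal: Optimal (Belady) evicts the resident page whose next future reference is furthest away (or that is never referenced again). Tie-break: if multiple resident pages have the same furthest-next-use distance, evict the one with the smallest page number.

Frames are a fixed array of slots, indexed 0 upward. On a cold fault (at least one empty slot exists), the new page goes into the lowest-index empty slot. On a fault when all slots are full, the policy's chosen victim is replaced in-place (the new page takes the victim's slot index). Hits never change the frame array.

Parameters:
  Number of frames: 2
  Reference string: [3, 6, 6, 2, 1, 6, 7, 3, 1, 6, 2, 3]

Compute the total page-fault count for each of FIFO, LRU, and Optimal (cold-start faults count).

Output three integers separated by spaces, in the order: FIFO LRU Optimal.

--- FIFO ---
  step 0: ref 3 -> FAULT, frames=[3,-] (faults so far: 1)
  step 1: ref 6 -> FAULT, frames=[3,6] (faults so far: 2)
  step 2: ref 6 -> HIT, frames=[3,6] (faults so far: 2)
  step 3: ref 2 -> FAULT, evict 3, frames=[2,6] (faults so far: 3)
  step 4: ref 1 -> FAULT, evict 6, frames=[2,1] (faults so far: 4)
  step 5: ref 6 -> FAULT, evict 2, frames=[6,1] (faults so far: 5)
  step 6: ref 7 -> FAULT, evict 1, frames=[6,7] (faults so far: 6)
  step 7: ref 3 -> FAULT, evict 6, frames=[3,7] (faults so far: 7)
  step 8: ref 1 -> FAULT, evict 7, frames=[3,1] (faults so far: 8)
  step 9: ref 6 -> FAULT, evict 3, frames=[6,1] (faults so far: 9)
  step 10: ref 2 -> FAULT, evict 1, frames=[6,2] (faults so far: 10)
  step 11: ref 3 -> FAULT, evict 6, frames=[3,2] (faults so far: 11)
  FIFO total faults: 11
--- LRU ---
  step 0: ref 3 -> FAULT, frames=[3,-] (faults so far: 1)
  step 1: ref 6 -> FAULT, frames=[3,6] (faults so far: 2)
  step 2: ref 6 -> HIT, frames=[3,6] (faults so far: 2)
  step 3: ref 2 -> FAULT, evict 3, frames=[2,6] (faults so far: 3)
  step 4: ref 1 -> FAULT, evict 6, frames=[2,1] (faults so far: 4)
  step 5: ref 6 -> FAULT, evict 2, frames=[6,1] (faults so far: 5)
  step 6: ref 7 -> FAULT, evict 1, frames=[6,7] (faults so far: 6)
  step 7: ref 3 -> FAULT, evict 6, frames=[3,7] (faults so far: 7)
  step 8: ref 1 -> FAULT, evict 7, frames=[3,1] (faults so far: 8)
  step 9: ref 6 -> FAULT, evict 3, frames=[6,1] (faults so far: 9)
  step 10: ref 2 -> FAULT, evict 1, frames=[6,2] (faults so far: 10)
  step 11: ref 3 -> FAULT, evict 6, frames=[3,2] (faults so far: 11)
  LRU total faults: 11
--- Optimal ---
  step 0: ref 3 -> FAULT, frames=[3,-] (faults so far: 1)
  step 1: ref 6 -> FAULT, frames=[3,6] (faults so far: 2)
  step 2: ref 6 -> HIT, frames=[3,6] (faults so far: 2)
  step 3: ref 2 -> FAULT, evict 3, frames=[2,6] (faults so far: 3)
  step 4: ref 1 -> FAULT, evict 2, frames=[1,6] (faults so far: 4)
  step 5: ref 6 -> HIT, frames=[1,6] (faults so far: 4)
  step 6: ref 7 -> FAULT, evict 6, frames=[1,7] (faults so far: 5)
  step 7: ref 3 -> FAULT, evict 7, frames=[1,3] (faults so far: 6)
  step 8: ref 1 -> HIT, frames=[1,3] (faults so far: 6)
  step 9: ref 6 -> FAULT, evict 1, frames=[6,3] (faults so far: 7)
  step 10: ref 2 -> FAULT, evict 6, frames=[2,3] (faults so far: 8)
  step 11: ref 3 -> HIT, frames=[2,3] (faults so far: 8)
  Optimal total faults: 8

Answer: 11 11 8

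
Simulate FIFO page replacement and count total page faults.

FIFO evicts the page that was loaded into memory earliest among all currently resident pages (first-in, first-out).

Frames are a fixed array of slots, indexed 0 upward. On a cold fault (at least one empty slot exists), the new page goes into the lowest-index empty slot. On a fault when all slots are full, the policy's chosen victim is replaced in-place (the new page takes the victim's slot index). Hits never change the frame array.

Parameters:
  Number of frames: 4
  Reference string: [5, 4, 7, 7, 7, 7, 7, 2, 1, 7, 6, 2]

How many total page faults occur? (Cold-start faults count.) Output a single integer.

Step 0: ref 5 → FAULT, frames=[5,-,-,-]
Step 1: ref 4 → FAULT, frames=[5,4,-,-]
Step 2: ref 7 → FAULT, frames=[5,4,7,-]
Step 3: ref 7 → HIT, frames=[5,4,7,-]
Step 4: ref 7 → HIT, frames=[5,4,7,-]
Step 5: ref 7 → HIT, frames=[5,4,7,-]
Step 6: ref 7 → HIT, frames=[5,4,7,-]
Step 7: ref 2 → FAULT, frames=[5,4,7,2]
Step 8: ref 1 → FAULT (evict 5), frames=[1,4,7,2]
Step 9: ref 7 → HIT, frames=[1,4,7,2]
Step 10: ref 6 → FAULT (evict 4), frames=[1,6,7,2]
Step 11: ref 2 → HIT, frames=[1,6,7,2]
Total faults: 6

Answer: 6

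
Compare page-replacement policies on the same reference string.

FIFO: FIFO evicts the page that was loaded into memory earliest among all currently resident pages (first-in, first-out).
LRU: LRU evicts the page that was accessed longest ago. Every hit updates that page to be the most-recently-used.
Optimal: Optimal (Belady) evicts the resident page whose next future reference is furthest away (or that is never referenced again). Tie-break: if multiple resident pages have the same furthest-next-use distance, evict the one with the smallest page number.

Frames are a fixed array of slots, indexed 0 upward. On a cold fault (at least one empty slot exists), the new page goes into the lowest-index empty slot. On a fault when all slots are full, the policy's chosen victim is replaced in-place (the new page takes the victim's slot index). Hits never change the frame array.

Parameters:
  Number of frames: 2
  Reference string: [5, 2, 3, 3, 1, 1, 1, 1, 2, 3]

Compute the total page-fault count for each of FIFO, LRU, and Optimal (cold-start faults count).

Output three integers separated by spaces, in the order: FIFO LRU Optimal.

Answer: 6 6 5

Derivation:
--- FIFO ---
  step 0: ref 5 -> FAULT, frames=[5,-] (faults so far: 1)
  step 1: ref 2 -> FAULT, frames=[5,2] (faults so far: 2)
  step 2: ref 3 -> FAULT, evict 5, frames=[3,2] (faults so far: 3)
  step 3: ref 3 -> HIT, frames=[3,2] (faults so far: 3)
  step 4: ref 1 -> FAULT, evict 2, frames=[3,1] (faults so far: 4)
  step 5: ref 1 -> HIT, frames=[3,1] (faults so far: 4)
  step 6: ref 1 -> HIT, frames=[3,1] (faults so far: 4)
  step 7: ref 1 -> HIT, frames=[3,1] (faults so far: 4)
  step 8: ref 2 -> FAULT, evict 3, frames=[2,1] (faults so far: 5)
  step 9: ref 3 -> FAULT, evict 1, frames=[2,3] (faults so far: 6)
  FIFO total faults: 6
--- LRU ---
  step 0: ref 5 -> FAULT, frames=[5,-] (faults so far: 1)
  step 1: ref 2 -> FAULT, frames=[5,2] (faults so far: 2)
  step 2: ref 3 -> FAULT, evict 5, frames=[3,2] (faults so far: 3)
  step 3: ref 3 -> HIT, frames=[3,2] (faults so far: 3)
  step 4: ref 1 -> FAULT, evict 2, frames=[3,1] (faults so far: 4)
  step 5: ref 1 -> HIT, frames=[3,1] (faults so far: 4)
  step 6: ref 1 -> HIT, frames=[3,1] (faults so far: 4)
  step 7: ref 1 -> HIT, frames=[3,1] (faults so far: 4)
  step 8: ref 2 -> FAULT, evict 3, frames=[2,1] (faults so far: 5)
  step 9: ref 3 -> FAULT, evict 1, frames=[2,3] (faults so far: 6)
  LRU total faults: 6
--- Optimal ---
  step 0: ref 5 -> FAULT, frames=[5,-] (faults so far: 1)
  step 1: ref 2 -> FAULT, frames=[5,2] (faults so far: 2)
  step 2: ref 3 -> FAULT, evict 5, frames=[3,2] (faults so far: 3)
  step 3: ref 3 -> HIT, frames=[3,2] (faults so far: 3)
  step 4: ref 1 -> FAULT, evict 3, frames=[1,2] (faults so far: 4)
  step 5: ref 1 -> HIT, frames=[1,2] (faults so far: 4)
  step 6: ref 1 -> HIT, frames=[1,2] (faults so far: 4)
  step 7: ref 1 -> HIT, frames=[1,2] (faults so far: 4)
  step 8: ref 2 -> HIT, frames=[1,2] (faults so far: 4)
  step 9: ref 3 -> FAULT, evict 1, frames=[3,2] (faults so far: 5)
  Optimal total faults: 5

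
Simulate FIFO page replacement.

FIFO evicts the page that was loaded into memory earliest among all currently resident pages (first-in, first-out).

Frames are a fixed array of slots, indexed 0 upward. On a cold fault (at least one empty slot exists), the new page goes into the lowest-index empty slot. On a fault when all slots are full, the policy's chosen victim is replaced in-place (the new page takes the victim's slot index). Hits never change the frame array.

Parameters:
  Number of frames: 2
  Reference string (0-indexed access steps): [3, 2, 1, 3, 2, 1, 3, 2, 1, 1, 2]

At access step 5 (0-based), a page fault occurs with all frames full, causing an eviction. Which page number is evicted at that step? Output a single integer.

Answer: 3

Derivation:
Step 0: ref 3 -> FAULT, frames=[3,-]
Step 1: ref 2 -> FAULT, frames=[3,2]
Step 2: ref 1 -> FAULT, evict 3, frames=[1,2]
Step 3: ref 3 -> FAULT, evict 2, frames=[1,3]
Step 4: ref 2 -> FAULT, evict 1, frames=[2,3]
Step 5: ref 1 -> FAULT, evict 3, frames=[2,1]
At step 5: evicted page 3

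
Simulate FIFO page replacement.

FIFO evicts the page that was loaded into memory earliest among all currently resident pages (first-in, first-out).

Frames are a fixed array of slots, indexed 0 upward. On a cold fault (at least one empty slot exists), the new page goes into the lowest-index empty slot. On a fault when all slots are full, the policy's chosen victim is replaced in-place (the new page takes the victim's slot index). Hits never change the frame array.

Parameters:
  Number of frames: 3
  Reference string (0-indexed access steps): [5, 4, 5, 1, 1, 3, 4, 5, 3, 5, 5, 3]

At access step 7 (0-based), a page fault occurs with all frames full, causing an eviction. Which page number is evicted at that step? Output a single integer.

Answer: 4

Derivation:
Step 0: ref 5 -> FAULT, frames=[5,-,-]
Step 1: ref 4 -> FAULT, frames=[5,4,-]
Step 2: ref 5 -> HIT, frames=[5,4,-]
Step 3: ref 1 -> FAULT, frames=[5,4,1]
Step 4: ref 1 -> HIT, frames=[5,4,1]
Step 5: ref 3 -> FAULT, evict 5, frames=[3,4,1]
Step 6: ref 4 -> HIT, frames=[3,4,1]
Step 7: ref 5 -> FAULT, evict 4, frames=[3,5,1]
At step 7: evicted page 4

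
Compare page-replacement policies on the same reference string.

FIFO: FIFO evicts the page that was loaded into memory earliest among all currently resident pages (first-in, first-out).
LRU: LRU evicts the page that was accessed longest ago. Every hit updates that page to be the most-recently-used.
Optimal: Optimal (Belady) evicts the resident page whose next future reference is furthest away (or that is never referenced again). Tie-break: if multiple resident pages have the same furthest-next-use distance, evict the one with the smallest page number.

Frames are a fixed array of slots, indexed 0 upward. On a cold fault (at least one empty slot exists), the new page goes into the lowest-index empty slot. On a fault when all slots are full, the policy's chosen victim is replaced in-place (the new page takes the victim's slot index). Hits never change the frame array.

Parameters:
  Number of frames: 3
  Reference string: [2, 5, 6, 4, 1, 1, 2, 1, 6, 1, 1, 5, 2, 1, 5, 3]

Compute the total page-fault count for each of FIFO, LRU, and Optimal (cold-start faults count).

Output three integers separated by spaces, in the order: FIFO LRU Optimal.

--- FIFO ---
  step 0: ref 2 -> FAULT, frames=[2,-,-] (faults so far: 1)
  step 1: ref 5 -> FAULT, frames=[2,5,-] (faults so far: 2)
  step 2: ref 6 -> FAULT, frames=[2,5,6] (faults so far: 3)
  step 3: ref 4 -> FAULT, evict 2, frames=[4,5,6] (faults so far: 4)
  step 4: ref 1 -> FAULT, evict 5, frames=[4,1,6] (faults so far: 5)
  step 5: ref 1 -> HIT, frames=[4,1,6] (faults so far: 5)
  step 6: ref 2 -> FAULT, evict 6, frames=[4,1,2] (faults so far: 6)
  step 7: ref 1 -> HIT, frames=[4,1,2] (faults so far: 6)
  step 8: ref 6 -> FAULT, evict 4, frames=[6,1,2] (faults so far: 7)
  step 9: ref 1 -> HIT, frames=[6,1,2] (faults so far: 7)
  step 10: ref 1 -> HIT, frames=[6,1,2] (faults so far: 7)
  step 11: ref 5 -> FAULT, evict 1, frames=[6,5,2] (faults so far: 8)
  step 12: ref 2 -> HIT, frames=[6,5,2] (faults so far: 8)
  step 13: ref 1 -> FAULT, evict 2, frames=[6,5,1] (faults so far: 9)
  step 14: ref 5 -> HIT, frames=[6,5,1] (faults so far: 9)
  step 15: ref 3 -> FAULT, evict 6, frames=[3,5,1] (faults so far: 10)
  FIFO total faults: 10
--- LRU ---
  step 0: ref 2 -> FAULT, frames=[2,-,-] (faults so far: 1)
  step 1: ref 5 -> FAULT, frames=[2,5,-] (faults so far: 2)
  step 2: ref 6 -> FAULT, frames=[2,5,6] (faults so far: 3)
  step 3: ref 4 -> FAULT, evict 2, frames=[4,5,6] (faults so far: 4)
  step 4: ref 1 -> FAULT, evict 5, frames=[4,1,6] (faults so far: 5)
  step 5: ref 1 -> HIT, frames=[4,1,6] (faults so far: 5)
  step 6: ref 2 -> FAULT, evict 6, frames=[4,1,2] (faults so far: 6)
  step 7: ref 1 -> HIT, frames=[4,1,2] (faults so far: 6)
  step 8: ref 6 -> FAULT, evict 4, frames=[6,1,2] (faults so far: 7)
  step 9: ref 1 -> HIT, frames=[6,1,2] (faults so far: 7)
  step 10: ref 1 -> HIT, frames=[6,1,2] (faults so far: 7)
  step 11: ref 5 -> FAULT, evict 2, frames=[6,1,5] (faults so far: 8)
  step 12: ref 2 -> FAULT, evict 6, frames=[2,1,5] (faults so far: 9)
  step 13: ref 1 -> HIT, frames=[2,1,5] (faults so far: 9)
  step 14: ref 5 -> HIT, frames=[2,1,5] (faults so far: 9)
  step 15: ref 3 -> FAULT, evict 2, frames=[3,1,5] (faults so far: 10)
  LRU total faults: 10
--- Optimal ---
  step 0: ref 2 -> FAULT, frames=[2,-,-] (faults so far: 1)
  step 1: ref 5 -> FAULT, frames=[2,5,-] (faults so far: 2)
  step 2: ref 6 -> FAULT, frames=[2,5,6] (faults so far: 3)
  step 3: ref 4 -> FAULT, evict 5, frames=[2,4,6] (faults so far: 4)
  step 4: ref 1 -> FAULT, evict 4, frames=[2,1,6] (faults so far: 5)
  step 5: ref 1 -> HIT, frames=[2,1,6] (faults so far: 5)
  step 6: ref 2 -> HIT, frames=[2,1,6] (faults so far: 5)
  step 7: ref 1 -> HIT, frames=[2,1,6] (faults so far: 5)
  step 8: ref 6 -> HIT, frames=[2,1,6] (faults so far: 5)
  step 9: ref 1 -> HIT, frames=[2,1,6] (faults so far: 5)
  step 10: ref 1 -> HIT, frames=[2,1,6] (faults so far: 5)
  step 11: ref 5 -> FAULT, evict 6, frames=[2,1,5] (faults so far: 6)
  step 12: ref 2 -> HIT, frames=[2,1,5] (faults so far: 6)
  step 13: ref 1 -> HIT, frames=[2,1,5] (faults so far: 6)
  step 14: ref 5 -> HIT, frames=[2,1,5] (faults so far: 6)
  step 15: ref 3 -> FAULT, evict 1, frames=[2,3,5] (faults so far: 7)
  Optimal total faults: 7

Answer: 10 10 7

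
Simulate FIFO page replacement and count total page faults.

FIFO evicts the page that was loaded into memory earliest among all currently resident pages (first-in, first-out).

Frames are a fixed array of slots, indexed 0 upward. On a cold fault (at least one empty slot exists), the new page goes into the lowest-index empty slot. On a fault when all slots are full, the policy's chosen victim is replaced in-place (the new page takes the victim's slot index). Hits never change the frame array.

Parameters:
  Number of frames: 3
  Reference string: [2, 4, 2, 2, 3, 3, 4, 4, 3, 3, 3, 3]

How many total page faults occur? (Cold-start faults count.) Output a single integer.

Answer: 3

Derivation:
Step 0: ref 2 → FAULT, frames=[2,-,-]
Step 1: ref 4 → FAULT, frames=[2,4,-]
Step 2: ref 2 → HIT, frames=[2,4,-]
Step 3: ref 2 → HIT, frames=[2,4,-]
Step 4: ref 3 → FAULT, frames=[2,4,3]
Step 5: ref 3 → HIT, frames=[2,4,3]
Step 6: ref 4 → HIT, frames=[2,4,3]
Step 7: ref 4 → HIT, frames=[2,4,3]
Step 8: ref 3 → HIT, frames=[2,4,3]
Step 9: ref 3 → HIT, frames=[2,4,3]
Step 10: ref 3 → HIT, frames=[2,4,3]
Step 11: ref 3 → HIT, frames=[2,4,3]
Total faults: 3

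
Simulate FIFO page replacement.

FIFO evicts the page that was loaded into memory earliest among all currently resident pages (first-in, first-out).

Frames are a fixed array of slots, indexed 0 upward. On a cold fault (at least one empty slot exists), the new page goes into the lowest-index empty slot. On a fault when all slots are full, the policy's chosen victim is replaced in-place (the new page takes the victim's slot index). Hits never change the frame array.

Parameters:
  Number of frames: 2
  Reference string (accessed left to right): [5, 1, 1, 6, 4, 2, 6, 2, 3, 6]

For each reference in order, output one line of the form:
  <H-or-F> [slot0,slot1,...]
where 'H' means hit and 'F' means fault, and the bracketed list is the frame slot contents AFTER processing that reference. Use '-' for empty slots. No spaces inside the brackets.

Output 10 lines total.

F [5,-]
F [5,1]
H [5,1]
F [6,1]
F [6,4]
F [2,4]
F [2,6]
H [2,6]
F [3,6]
H [3,6]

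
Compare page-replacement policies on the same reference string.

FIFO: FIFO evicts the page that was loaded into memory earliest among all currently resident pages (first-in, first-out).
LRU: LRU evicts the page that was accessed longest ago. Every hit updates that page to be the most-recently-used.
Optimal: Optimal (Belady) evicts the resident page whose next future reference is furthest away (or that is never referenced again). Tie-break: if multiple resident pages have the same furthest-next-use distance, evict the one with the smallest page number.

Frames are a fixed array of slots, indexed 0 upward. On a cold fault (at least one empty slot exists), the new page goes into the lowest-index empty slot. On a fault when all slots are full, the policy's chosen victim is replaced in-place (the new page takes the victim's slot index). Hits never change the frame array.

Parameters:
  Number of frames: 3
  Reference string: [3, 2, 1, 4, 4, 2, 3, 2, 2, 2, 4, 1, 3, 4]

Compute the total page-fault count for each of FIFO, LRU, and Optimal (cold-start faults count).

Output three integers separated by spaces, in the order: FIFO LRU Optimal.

--- FIFO ---
  step 0: ref 3 -> FAULT, frames=[3,-,-] (faults so far: 1)
  step 1: ref 2 -> FAULT, frames=[3,2,-] (faults so far: 2)
  step 2: ref 1 -> FAULT, frames=[3,2,1] (faults so far: 3)
  step 3: ref 4 -> FAULT, evict 3, frames=[4,2,1] (faults so far: 4)
  step 4: ref 4 -> HIT, frames=[4,2,1] (faults so far: 4)
  step 5: ref 2 -> HIT, frames=[4,2,1] (faults so far: 4)
  step 6: ref 3 -> FAULT, evict 2, frames=[4,3,1] (faults so far: 5)
  step 7: ref 2 -> FAULT, evict 1, frames=[4,3,2] (faults so far: 6)
  step 8: ref 2 -> HIT, frames=[4,3,2] (faults so far: 6)
  step 9: ref 2 -> HIT, frames=[4,3,2] (faults so far: 6)
  step 10: ref 4 -> HIT, frames=[4,3,2] (faults so far: 6)
  step 11: ref 1 -> FAULT, evict 4, frames=[1,3,2] (faults so far: 7)
  step 12: ref 3 -> HIT, frames=[1,3,2] (faults so far: 7)
  step 13: ref 4 -> FAULT, evict 3, frames=[1,4,2] (faults so far: 8)
  FIFO total faults: 8
--- LRU ---
  step 0: ref 3 -> FAULT, frames=[3,-,-] (faults so far: 1)
  step 1: ref 2 -> FAULT, frames=[3,2,-] (faults so far: 2)
  step 2: ref 1 -> FAULT, frames=[3,2,1] (faults so far: 3)
  step 3: ref 4 -> FAULT, evict 3, frames=[4,2,1] (faults so far: 4)
  step 4: ref 4 -> HIT, frames=[4,2,1] (faults so far: 4)
  step 5: ref 2 -> HIT, frames=[4,2,1] (faults so far: 4)
  step 6: ref 3 -> FAULT, evict 1, frames=[4,2,3] (faults so far: 5)
  step 7: ref 2 -> HIT, frames=[4,2,3] (faults so far: 5)
  step 8: ref 2 -> HIT, frames=[4,2,3] (faults so far: 5)
  step 9: ref 2 -> HIT, frames=[4,2,3] (faults so far: 5)
  step 10: ref 4 -> HIT, frames=[4,2,3] (faults so far: 5)
  step 11: ref 1 -> FAULT, evict 3, frames=[4,2,1] (faults so far: 6)
  step 12: ref 3 -> FAULT, evict 2, frames=[4,3,1] (faults so far: 7)
  step 13: ref 4 -> HIT, frames=[4,3,1] (faults so far: 7)
  LRU total faults: 7
--- Optimal ---
  step 0: ref 3 -> FAULT, frames=[3,-,-] (faults so far: 1)
  step 1: ref 2 -> FAULT, frames=[3,2,-] (faults so far: 2)
  step 2: ref 1 -> FAULT, frames=[3,2,1] (faults so far: 3)
  step 3: ref 4 -> FAULT, evict 1, frames=[3,2,4] (faults so far: 4)
  step 4: ref 4 -> HIT, frames=[3,2,4] (faults so far: 4)
  step 5: ref 2 -> HIT, frames=[3,2,4] (faults so far: 4)
  step 6: ref 3 -> HIT, frames=[3,2,4] (faults so far: 4)
  step 7: ref 2 -> HIT, frames=[3,2,4] (faults so far: 4)
  step 8: ref 2 -> HIT, frames=[3,2,4] (faults so far: 4)
  step 9: ref 2 -> HIT, frames=[3,2,4] (faults so far: 4)
  step 10: ref 4 -> HIT, frames=[3,2,4] (faults so far: 4)
  step 11: ref 1 -> FAULT, evict 2, frames=[3,1,4] (faults so far: 5)
  step 12: ref 3 -> HIT, frames=[3,1,4] (faults so far: 5)
  step 13: ref 4 -> HIT, frames=[3,1,4] (faults so far: 5)
  Optimal total faults: 5

Answer: 8 7 5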